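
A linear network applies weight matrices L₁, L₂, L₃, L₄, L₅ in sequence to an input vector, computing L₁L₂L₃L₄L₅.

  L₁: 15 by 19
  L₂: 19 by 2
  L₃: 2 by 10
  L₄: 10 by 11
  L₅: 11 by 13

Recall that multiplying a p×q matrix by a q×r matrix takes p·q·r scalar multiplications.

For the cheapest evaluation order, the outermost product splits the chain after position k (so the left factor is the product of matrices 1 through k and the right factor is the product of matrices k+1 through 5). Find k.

2

Adjacent pairs: L₁L₂ = 15·19·2 = 570; L₂L₃ = 19·2·10 = 380; L₃L₄ = 2·10·11 = 220; L₄L₅ = 10·11·13 = 1430.
Length 3: L₁..L₃: k=1: 0+380+15·19·10=3230; k=2: 570+0+15·2·10=870 → min 870 | L₂..L₄: k=2: 0+220+19·2·11=638; k=3: 380+0+19·10·11=2470 → min 638 | L₃..L₅: k=3: 0+1430+2·10·13=1690; k=4: 220+0+2·11·13=506 → min 506.
Length 4: L₁..L₄: k=1: 0+638+15·19·11=3773; k=2: 570+220+15·2·11=1120; k=3: 870+0+15·10·11=2520 → min 1120 | L₂..L₅: k=2: 0+506+19·2·13=1000; k=3: 380+1430+19·10·13=4280; k=4: 638+0+19·11·13=3355 → min 1000.
Top-level splits: k=1: (L₁..L₁)·(L₂..L₅) → 0+1000+15·19·13 = 4705; k=2: (L₁..L₂)·(L₃..L₅) → 570+506+15·2·13 = 1466; k=3: (L₁..L₃)·(L₄..L₅) → 870+1430+15·10·13 = 4250; k=4: (L₁..L₄)·(L₅..L₅) → 1120+0+15·11·13 = 3265.
Best split is after L₂, i.e. k = 2.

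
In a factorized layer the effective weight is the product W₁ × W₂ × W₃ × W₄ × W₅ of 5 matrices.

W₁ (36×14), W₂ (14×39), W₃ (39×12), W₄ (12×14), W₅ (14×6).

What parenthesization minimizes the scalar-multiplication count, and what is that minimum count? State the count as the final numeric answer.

Adjacent pairs: W₁W₂ = 36·14·39 = 19656; W₂W₃ = 14·39·12 = 6552; W₃W₄ = 39·12·14 = 6552; W₄W₅ = 12·14·6 = 1008.
Length 3: W₁..W₃: k=1: 0+6552+36·14·12=12600; k=2: 19656+0+36·39·12=36504 → min 12600 | W₂..W₄: k=2: 0+6552+14·39·14=14196; k=3: 6552+0+14·12·14=8904 → min 8904 | W₃..W₅: k=3: 0+1008+39·12·6=3816; k=4: 6552+0+39·14·6=9828 → min 3816.
Length 4: W₁..W₄: k=1: 0+8904+36·14·14=15960; k=2: 19656+6552+36·39·14=45864; k=3: 12600+0+36·12·14=18648 → min 15960 | W₂..W₅: k=2: 0+3816+14·39·6=7092; k=3: 6552+1008+14·12·6=8568; k=4: 8904+0+14·14·6=10080 → min 7092.
Length 5: W₁..W₅: k=1: 0+7092+36·14·6=10116; k=2: 19656+3816+36·39·6=31896; k=3: 12600+1008+36·12·6=16200; k=4: 15960+0+36·14·6=18984 → min 10116.
Optimal parenthesization: (W₁ × (W₂ × (W₃ × (W₄ × W₅)))) with cost 10116.

10116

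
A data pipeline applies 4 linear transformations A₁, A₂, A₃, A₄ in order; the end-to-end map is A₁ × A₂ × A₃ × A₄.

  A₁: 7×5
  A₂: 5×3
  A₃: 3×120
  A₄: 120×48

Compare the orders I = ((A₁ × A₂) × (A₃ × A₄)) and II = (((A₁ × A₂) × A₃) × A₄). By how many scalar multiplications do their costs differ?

24552

Order I = ((A₁ × A₂) × (A₃ × A₄)): (A₁ × A₂): 7×5 by 5×3 → 7×3, cost 7·5·3 = 105; (A₃ × A₄): 3×120 by 120×48 → 3×48, cost 3·120·48 = 17280; ((A₁ × A₂) × (A₃ × A₄)): 7×3 by 3×48 → 7×48, cost 7·3·48 = 1008; cumulative 18393. Total 18393.
Order II = (((A₁ × A₂) × A₃) × A₄): (A₁ × A₂): 7×5 by 5×3 → 7×3, cost 7·5·3 = 105; ((A₁ × A₂) × A₃): 7×3 by 3×120 → 7×120, cost 7·3·120 = 2520; cumulative 2625; (((A₁ × A₂) × A₃) × A₄): 7×120 by 120×48 → 7×48, cost 7·120·48 = 40320; cumulative 42945. Total 42945.
Difference: |18393 − 42945| = 24552.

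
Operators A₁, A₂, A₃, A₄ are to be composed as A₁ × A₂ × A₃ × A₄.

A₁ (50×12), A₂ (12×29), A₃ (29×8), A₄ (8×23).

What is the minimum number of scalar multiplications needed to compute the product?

Adjacent pairs: A₁A₂ = 50·12·29 = 17400; A₂A₃ = 12·29·8 = 2784; A₃A₄ = 29·8·23 = 5336.
Length 3: A₁..A₃: k=1: 0+2784+50·12·8=7584; k=2: 17400+0+50·29·8=29000 → min 7584 | A₂..A₄: k=2: 0+5336+12·29·23=13340; k=3: 2784+0+12·8·23=4992 → min 4992.
Length 4: A₁..A₄: k=1: 0+4992+50·12·23=18792; k=2: 17400+5336+50·29·23=56086; k=3: 7584+0+50·8·23=16784 → min 16784.
Optimal order: ((A₁ × (A₂ × A₃)) × A₄) with cost 16784.

16784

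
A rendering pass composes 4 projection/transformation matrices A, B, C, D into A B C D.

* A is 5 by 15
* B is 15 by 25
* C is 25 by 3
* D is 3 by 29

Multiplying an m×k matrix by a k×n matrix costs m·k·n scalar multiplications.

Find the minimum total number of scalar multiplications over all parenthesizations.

1785

Adjacent pairs: AB = 5·15·25 = 1875; BC = 15·25·3 = 1125; CD = 25·3·29 = 2175.
Length 3: A..C: k=1: 0+1125+5·15·3=1350; k=2: 1875+0+5·25·3=2250 → min 1350 | B..D: k=2: 0+2175+15·25·29=13050; k=3: 1125+0+15·3·29=2430 → min 2430.
Length 4: A..D: k=1: 0+2430+5·15·29=4605; k=2: 1875+2175+5·25·29=7675; k=3: 1350+0+5·3·29=1785 → min 1785.
Optimal order: ((A (B C)) D) with cost 1785.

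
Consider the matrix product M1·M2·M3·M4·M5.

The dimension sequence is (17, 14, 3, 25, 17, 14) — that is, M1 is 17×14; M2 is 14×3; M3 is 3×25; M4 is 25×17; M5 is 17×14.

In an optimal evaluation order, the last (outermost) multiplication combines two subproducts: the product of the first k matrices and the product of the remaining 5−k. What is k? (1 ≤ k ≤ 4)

Adjacent pairs: M1M2 = 17·14·3 = 714; M2M3 = 14·3·25 = 1050; M3M4 = 3·25·17 = 1275; M4M5 = 25·17·14 = 5950.
Length 3: M1..M3: k=1: 0+1050+17·14·25=7000; k=2: 714+0+17·3·25=1989 → min 1989 | M2..M4: k=2: 0+1275+14·3·17=1989; k=3: 1050+0+14·25·17=7000 → min 1989 | M3..M5: k=3: 0+5950+3·25·14=7000; k=4: 1275+0+3·17·14=1989 → min 1989.
Length 4: M1..M4: k=1: 0+1989+17·14·17=6035; k=2: 714+1275+17·3·17=2856; k=3: 1989+0+17·25·17=9214 → min 2856 | M2..M5: k=2: 0+1989+14·3·14=2577; k=3: 1050+5950+14·25·14=11900; k=4: 1989+0+14·17·14=5321 → min 2577.
Top-level splits: k=1: (M1..M1)·(M2..M5) → 0+2577+17·14·14 = 5909; k=2: (M1..M2)·(M3..M5) → 714+1989+17·3·14 = 3417; k=3: (M1..M3)·(M4..M5) → 1989+5950+17·25·14 = 13889; k=4: (M1..M4)·(M5..M5) → 2856+0+17·17·14 = 6902.
Best split is after M2, i.e. k = 2.

2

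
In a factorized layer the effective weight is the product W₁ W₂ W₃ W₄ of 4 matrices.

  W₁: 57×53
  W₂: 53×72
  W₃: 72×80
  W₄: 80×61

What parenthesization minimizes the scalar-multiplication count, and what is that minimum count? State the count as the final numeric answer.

748201

Adjacent pairs: W₁W₂ = 57·53·72 = 217512; W₂W₃ = 53·72·80 = 305280; W₃W₄ = 72·80·61 = 351360.
Length 3: W₁..W₃: k=1: 0+305280+57·53·80=546960; k=2: 217512+0+57·72·80=545832 → min 545832 | W₂..W₄: k=2: 0+351360+53·72·61=584136; k=3: 305280+0+53·80·61=563920 → min 563920.
Length 4: W₁..W₄: k=1: 0+563920+57·53·61=748201; k=2: 217512+351360+57·72·61=819216; k=3: 545832+0+57·80·61=823992 → min 748201.
Optimal parenthesization: (W₁ ((W₂ W₃) W₄)) with cost 748201.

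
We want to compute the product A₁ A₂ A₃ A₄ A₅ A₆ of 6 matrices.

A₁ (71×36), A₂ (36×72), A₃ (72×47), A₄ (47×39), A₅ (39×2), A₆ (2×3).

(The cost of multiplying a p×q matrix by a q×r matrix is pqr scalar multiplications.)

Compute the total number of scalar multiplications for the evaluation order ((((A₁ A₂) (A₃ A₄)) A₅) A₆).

521340

(A₁ A₂): 71×36 by 36×72 → 71×72, cost 71·36·72 = 184032
(A₃ A₄): 72×47 by 47×39 → 72×39, cost 72·47·39 = 131976
((A₁ A₂) (A₃ A₄)): 71×72 by 72×39 → 71×39, cost 71·72·39 = 199368; cumulative 515376
(((A₁ A₂) (A₃ A₄)) A₅): 71×39 by 39×2 → 71×2, cost 71·39·2 = 5538; cumulative 520914
((((A₁ A₂) (A₃ A₄)) A₅) A₆): 71×2 by 2×3 → 71×3, cost 71·2·3 = 426; cumulative 521340
Total: 521340 scalar multiplications.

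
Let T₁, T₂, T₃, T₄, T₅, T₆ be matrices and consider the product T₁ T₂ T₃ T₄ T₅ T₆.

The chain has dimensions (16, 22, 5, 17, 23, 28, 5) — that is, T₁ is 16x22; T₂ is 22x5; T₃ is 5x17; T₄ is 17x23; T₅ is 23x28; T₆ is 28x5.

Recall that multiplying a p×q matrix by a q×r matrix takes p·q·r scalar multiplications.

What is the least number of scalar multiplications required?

7760

Adjacent pairs: T₁T₂ = 16·22·5 = 1760; T₂T₃ = 22·5·17 = 1870; T₃T₄ = 5·17·23 = 1955; T₄T₅ = 17·23·28 = 10948; T₅T₆ = 23·28·5 = 3220.
Length 3: T₁..T₃: k=1: 0+1870+16·22·17=7854; k=2: 1760+0+16·5·17=3120 → min 3120 | T₂..T₄: k=2: 0+1955+22·5·23=4485; k=3: 1870+0+22·17·23=10472 → min 4485 | T₃..T₅: k=3: 0+10948+5·17·28=13328; k=4: 1955+0+5·23·28=5175 → min 5175 | T₄..T₆: k=4: 0+3220+17·23·5=5175; k=5: 10948+0+17·28·5=13328 → min 5175.
Length 4: T₁..T₄: k=1: 0+4485+16·22·23=12581; k=2: 1760+1955+16·5·23=5555; k=3: 3120+0+16·17·23=9376 → min 5555 | T₂..T₅: k=2: 0+5175+22·5·28=8255; k=3: 1870+10948+22·17·28=23290; k=4: 4485+0+22·23·28=18653 → min 8255 | T₃..T₆: k=3: 0+5175+5·17·5=5600; k=4: 1955+3220+5·23·5=5750; k=5: 5175+0+5·28·5=5875 → min 5600.
Length 5: T₁..T₅: k=1: 0+8255+16·22·28=18111; k=2: 1760+5175+16·5·28=9175; k=3: 3120+10948+16·17·28=21684; k=4: 5555+0+16·23·28=15859 → min 9175 | T₂..T₆: k=2: 0+5600+22·5·5=6150; k=3: 1870+5175+22·17·5=8915; k=4: 4485+3220+22·23·5=10235; k=5: 8255+0+22·28·5=11335 → min 6150.
Length 6: T₁..T₆: k=1: 0+6150+16·22·5=7910; k=2: 1760+5600+16·5·5=7760; k=3: 3120+5175+16·17·5=9655; k=4: 5555+3220+16·23·5=10615; k=5: 9175+0+16·28·5=11415 → min 7760.
Optimal order: ((T₁ T₂) (T₃ (T₄ (T₅ T₆)))) with cost 7760.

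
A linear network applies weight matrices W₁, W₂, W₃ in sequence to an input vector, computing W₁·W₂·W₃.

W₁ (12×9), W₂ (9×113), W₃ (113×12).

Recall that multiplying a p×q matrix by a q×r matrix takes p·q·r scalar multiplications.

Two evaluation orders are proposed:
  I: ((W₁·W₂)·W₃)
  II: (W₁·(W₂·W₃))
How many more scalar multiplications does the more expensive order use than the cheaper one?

Order I = ((W₁·W₂)·W₃): (W₁·W₂): 12×9 by 9×113 → 12×113, cost 12·9·113 = 12204; ((W₁·W₂)·W₃): 12×113 by 113×12 → 12×12, cost 12·113·12 = 16272; cumulative 28476. Total 28476.
Order II = (W₁·(W₂·W₃)): (W₂·W₃): 9×113 by 113×12 → 9×12, cost 9·113·12 = 12204; (W₁·(W₂·W₃)): 12×9 by 9×12 → 12×12, cost 12·9·12 = 1296; cumulative 13500. Total 13500.
Difference: |28476 − 13500| = 14976.

14976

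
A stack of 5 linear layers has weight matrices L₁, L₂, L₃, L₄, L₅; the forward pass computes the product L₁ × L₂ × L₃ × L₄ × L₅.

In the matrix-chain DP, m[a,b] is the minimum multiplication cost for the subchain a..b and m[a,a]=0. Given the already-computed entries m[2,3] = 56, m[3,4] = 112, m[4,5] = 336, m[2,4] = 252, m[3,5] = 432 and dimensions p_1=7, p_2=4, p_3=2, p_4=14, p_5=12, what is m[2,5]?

m[2,5] = min over k∈[2,4] of m[2,k]+m[k+1,5]+p_{1}·p_k·p_{5}.
k=2: 0 + 432 + 7·4·12 = 768; k=3: 56 + 336 + 7·2·12 = 560; k=4: 252 + 0 + 7·14·12 = 1428.
Minimum: 560 at k=3.

560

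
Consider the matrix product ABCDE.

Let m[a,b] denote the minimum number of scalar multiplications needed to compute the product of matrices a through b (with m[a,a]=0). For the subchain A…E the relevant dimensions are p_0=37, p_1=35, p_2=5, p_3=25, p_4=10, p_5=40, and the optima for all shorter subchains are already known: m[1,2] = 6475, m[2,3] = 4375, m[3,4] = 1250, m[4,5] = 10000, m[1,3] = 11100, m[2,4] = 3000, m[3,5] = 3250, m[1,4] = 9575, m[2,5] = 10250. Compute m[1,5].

17125

m[1,5] = min over k∈[1,4] of m[1,k]+m[k+1,5]+p_{0}·p_k·p_{5}.
k=1: 0 + 10250 + 37·35·40 = 62050; k=2: 6475 + 3250 + 37·5·40 = 17125; k=3: 11100 + 10000 + 37·25·40 = 58100; k=4: 9575 + 0 + 37·10·40 = 24375.
Minimum: 17125 at k=2.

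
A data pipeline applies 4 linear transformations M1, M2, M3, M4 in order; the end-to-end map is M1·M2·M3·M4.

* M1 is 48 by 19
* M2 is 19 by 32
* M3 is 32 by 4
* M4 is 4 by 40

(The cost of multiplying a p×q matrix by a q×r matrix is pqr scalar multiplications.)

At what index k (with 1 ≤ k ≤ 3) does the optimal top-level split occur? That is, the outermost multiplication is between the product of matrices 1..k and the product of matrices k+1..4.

3

Adjacent pairs: M1M2 = 48·19·32 = 29184; M2M3 = 19·32·4 = 2432; M3M4 = 32·4·40 = 5120.
Length 3: M1..M3: k=1: 0+2432+48·19·4=6080; k=2: 29184+0+48·32·4=35328 → min 6080 | M2..M4: k=2: 0+5120+19·32·40=29440; k=3: 2432+0+19·4·40=5472 → min 5472.
Top-level splits: k=1: (M1..M1)·(M2..M4) → 0+5472+48·19·40 = 41952; k=2: (M1..M2)·(M3..M4) → 29184+5120+48·32·40 = 95744; k=3: (M1..M3)·(M4..M4) → 6080+0+48·4·40 = 13760.
Best split is after M3, i.e. k = 3.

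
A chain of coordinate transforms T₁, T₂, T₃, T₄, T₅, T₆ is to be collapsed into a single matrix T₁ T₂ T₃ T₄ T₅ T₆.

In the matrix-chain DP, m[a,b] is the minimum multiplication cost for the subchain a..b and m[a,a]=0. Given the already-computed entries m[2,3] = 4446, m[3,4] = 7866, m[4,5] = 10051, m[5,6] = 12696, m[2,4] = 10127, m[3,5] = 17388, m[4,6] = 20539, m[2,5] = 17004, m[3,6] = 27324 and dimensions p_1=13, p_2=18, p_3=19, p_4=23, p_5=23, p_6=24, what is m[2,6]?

24180

m[2,6] = min over k∈[2,5] of m[2,k]+m[k+1,6]+p_{1}·p_k·p_{6}.
k=2: 0 + 27324 + 13·18·24 = 32940; k=3: 4446 + 20539 + 13·19·24 = 30913; k=4: 10127 + 12696 + 13·23·24 = 29999; k=5: 17004 + 0 + 13·23·24 = 24180.
Minimum: 24180 at k=5.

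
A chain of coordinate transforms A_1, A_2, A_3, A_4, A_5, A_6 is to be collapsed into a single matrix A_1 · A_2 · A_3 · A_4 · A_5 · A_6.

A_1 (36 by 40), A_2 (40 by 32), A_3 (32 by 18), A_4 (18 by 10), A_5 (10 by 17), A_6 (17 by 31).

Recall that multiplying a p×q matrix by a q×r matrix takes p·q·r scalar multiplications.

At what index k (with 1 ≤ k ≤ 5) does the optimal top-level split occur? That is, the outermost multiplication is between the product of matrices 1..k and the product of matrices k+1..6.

4

Adjacent pairs: A_1A_2 = 36·40·32 = 46080; A_2A_3 = 40·32·18 = 23040; A_3A_4 = 32·18·10 = 5760; A_4A_5 = 18·10·17 = 3060; A_5A_6 = 10·17·31 = 5270.
Length 3: A_1..A_3: k=1: 0+23040+36·40·18=48960; k=2: 46080+0+36·32·18=66816 → min 48960 | A_2..A_4: k=2: 0+5760+40·32·10=18560; k=3: 23040+0+40·18·10=30240 → min 18560 | A_3..A_5: k=3: 0+3060+32·18·17=12852; k=4: 5760+0+32·10·17=11200 → min 11200 | A_4..A_6: k=4: 0+5270+18·10·31=10850; k=5: 3060+0+18·17·31=12546 → min 10850.
Length 4: A_1..A_4: k=1: 0+18560+36·40·10=32960; k=2: 46080+5760+36·32·10=63360; k=3: 48960+0+36·18·10=55440 → min 32960 | A_2..A_5: k=2: 0+11200+40·32·17=32960; k=3: 23040+3060+40·18·17=38340; k=4: 18560+0+40·10·17=25360 → min 25360 | A_3..A_6: k=3: 0+10850+32·18·31=28706; k=4: 5760+5270+32·10·31=20950; k=5: 11200+0+32·17·31=28064 → min 20950.
Length 5: A_1..A_5: k=1: 0+25360+36·40·17=49840; k=2: 46080+11200+36·32·17=76864; k=3: 48960+3060+36·18·17=63036; k=4: 32960+0+36·10·17=39080 → min 39080 | A_2..A_6: k=2: 0+20950+40·32·31=60630; k=3: 23040+10850+40·18·31=56210; k=4: 18560+5270+40·10·31=36230; k=5: 25360+0+40·17·31=46440 → min 36230.
Top-level splits: k=1: (A_1..A_1)·(A_2..A_6) → 0+36230+36·40·31 = 80870; k=2: (A_1..A_2)·(A_3..A_6) → 46080+20950+36·32·31 = 102742; k=3: (A_1..A_3)·(A_4..A_6) → 48960+10850+36·18·31 = 79898; k=4: (A_1..A_4)·(A_5..A_6) → 32960+5270+36·10·31 = 49390; k=5: (A_1..A_5)·(A_6..A_6) → 39080+0+36·17·31 = 58052.
Best split is after A_4, i.e. k = 4.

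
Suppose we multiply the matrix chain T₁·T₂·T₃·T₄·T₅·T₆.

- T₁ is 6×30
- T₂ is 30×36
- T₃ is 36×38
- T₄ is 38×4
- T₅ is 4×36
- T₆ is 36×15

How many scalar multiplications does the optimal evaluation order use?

Adjacent pairs: T₁T₂ = 6·30·36 = 6480; T₂T₃ = 30·36·38 = 41040; T₃T₄ = 36·38·4 = 5472; T₄T₅ = 38·4·36 = 5472; T₅T₆ = 4·36·15 = 2160.
Length 3: T₁..T₃: k=1: 0+41040+6·30·38=47880; k=2: 6480+0+6·36·38=14688 → min 14688 | T₂..T₄: k=2: 0+5472+30·36·4=9792; k=3: 41040+0+30·38·4=45600 → min 9792 | T₃..T₅: k=3: 0+5472+36·38·36=54720; k=4: 5472+0+36·4·36=10656 → min 10656 | T₄..T₆: k=4: 0+2160+38·4·15=4440; k=5: 5472+0+38·36·15=25992 → min 4440.
Length 4: T₁..T₄: k=1: 0+9792+6·30·4=10512; k=2: 6480+5472+6·36·4=12816; k=3: 14688+0+6·38·4=15600 → min 10512 | T₂..T₅: k=2: 0+10656+30·36·36=49536; k=3: 41040+5472+30·38·36=87552; k=4: 9792+0+30·4·36=14112 → min 14112 | T₃..T₆: k=3: 0+4440+36·38·15=24960; k=4: 5472+2160+36·4·15=9792; k=5: 10656+0+36·36·15=30096 → min 9792.
Length 5: T₁..T₅: k=1: 0+14112+6·30·36=20592; k=2: 6480+10656+6·36·36=24912; k=3: 14688+5472+6·38·36=28368; k=4: 10512+0+6·4·36=11376 → min 11376 | T₂..T₆: k=2: 0+9792+30·36·15=25992; k=3: 41040+4440+30·38·15=62580; k=4: 9792+2160+30·4·15=13752; k=5: 14112+0+30·36·15=30312 → min 13752.
Length 6: T₁..T₆: k=1: 0+13752+6·30·15=16452; k=2: 6480+9792+6·36·15=19512; k=3: 14688+4440+6·38·15=22548; k=4: 10512+2160+6·4·15=13032; k=5: 11376+0+6·36·15=14616 → min 13032.
Optimal order: ((T₁·(T₂·(T₃·T₄)))·(T₅·T₆)) with cost 13032.

13032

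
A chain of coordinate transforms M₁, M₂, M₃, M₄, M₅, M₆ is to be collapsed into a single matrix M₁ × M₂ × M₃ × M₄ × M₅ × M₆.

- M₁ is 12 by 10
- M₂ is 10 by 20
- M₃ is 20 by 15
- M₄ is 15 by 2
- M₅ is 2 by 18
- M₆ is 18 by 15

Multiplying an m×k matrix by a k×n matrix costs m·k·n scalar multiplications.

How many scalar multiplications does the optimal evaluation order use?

Adjacent pairs: M₁M₂ = 12·10·20 = 2400; M₂M₃ = 10·20·15 = 3000; M₃M₄ = 20·15·2 = 600; M₄M₅ = 15·2·18 = 540; M₅M₆ = 2·18·15 = 540.
Length 3: M₁..M₃: k=1: 0+3000+12·10·15=4800; k=2: 2400+0+12·20·15=6000 → min 4800 | M₂..M₄: k=2: 0+600+10·20·2=1000; k=3: 3000+0+10·15·2=3300 → min 1000 | M₃..M₅: k=3: 0+540+20·15·18=5940; k=4: 600+0+20·2·18=1320 → min 1320 | M₄..M₆: k=4: 0+540+15·2·15=990; k=5: 540+0+15·18·15=4590 → min 990.
Length 4: M₁..M₄: k=1: 0+1000+12·10·2=1240; k=2: 2400+600+12·20·2=3480; k=3: 4800+0+12·15·2=5160 → min 1240 | M₂..M₅: k=2: 0+1320+10·20·18=4920; k=3: 3000+540+10·15·18=6240; k=4: 1000+0+10·2·18=1360 → min 1360 | M₃..M₆: k=3: 0+990+20·15·15=5490; k=4: 600+540+20·2·15=1740; k=5: 1320+0+20·18·15=6720 → min 1740.
Length 5: M₁..M₅: k=1: 0+1360+12·10·18=3520; k=2: 2400+1320+12·20·18=8040; k=3: 4800+540+12·15·18=8580; k=4: 1240+0+12·2·18=1672 → min 1672 | M₂..M₆: k=2: 0+1740+10·20·15=4740; k=3: 3000+990+10·15·15=6240; k=4: 1000+540+10·2·15=1840; k=5: 1360+0+10·18·15=4060 → min 1840.
Length 6: M₁..M₆: k=1: 0+1840+12·10·15=3640; k=2: 2400+1740+12·20·15=7740; k=3: 4800+990+12·15·15=8490; k=4: 1240+540+12·2·15=2140; k=5: 1672+0+12·18·15=4912 → min 2140.
Optimal order: ((M₁ × (M₂ × (M₃ × M₄))) × (M₅ × M₆)) with cost 2140.

2140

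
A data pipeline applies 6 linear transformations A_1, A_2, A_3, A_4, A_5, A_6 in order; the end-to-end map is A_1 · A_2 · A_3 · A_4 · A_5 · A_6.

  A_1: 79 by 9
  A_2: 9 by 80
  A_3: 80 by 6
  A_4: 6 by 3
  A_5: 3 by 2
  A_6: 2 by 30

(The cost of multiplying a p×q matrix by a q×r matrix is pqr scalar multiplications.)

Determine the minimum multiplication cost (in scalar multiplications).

Adjacent pairs: A_1A_2 = 79·9·80 = 56880; A_2A_3 = 9·80·6 = 4320; A_3A_4 = 80·6·3 = 1440; A_4A_5 = 6·3·2 = 36; A_5A_6 = 3·2·30 = 180.
Length 3: A_1..A_3: k=1: 0+4320+79·9·6=8586; k=2: 56880+0+79·80·6=94800 → min 8586 | A_2..A_4: k=2: 0+1440+9·80·3=3600; k=3: 4320+0+9·6·3=4482 → min 3600 | A_3..A_5: k=3: 0+36+80·6·2=996; k=4: 1440+0+80·3·2=1920 → min 996 | A_4..A_6: k=4: 0+180+6·3·30=720; k=5: 36+0+6·2·30=396 → min 396.
Length 4: A_1..A_4: k=1: 0+3600+79·9·3=5733; k=2: 56880+1440+79·80·3=77280; k=3: 8586+0+79·6·3=10008 → min 5733 | A_2..A_5: k=2: 0+996+9·80·2=2436; k=3: 4320+36+9·6·2=4464; k=4: 3600+0+9·3·2=3654 → min 2436 | A_3..A_6: k=3: 0+396+80·6·30=14796; k=4: 1440+180+80·3·30=8820; k=5: 996+0+80·2·30=5796 → min 5796.
Length 5: A_1..A_5: k=1: 0+2436+79·9·2=3858; k=2: 56880+996+79·80·2=70516; k=3: 8586+36+79·6·2=9570; k=4: 5733+0+79·3·2=6207 → min 3858 | A_2..A_6: k=2: 0+5796+9·80·30=27396; k=3: 4320+396+9·6·30=6336; k=4: 3600+180+9·3·30=4590; k=5: 2436+0+9·2·30=2976 → min 2976.
Length 6: A_1..A_6: k=1: 0+2976+79·9·30=24306; k=2: 56880+5796+79·80·30=252276; k=3: 8586+396+79·6·30=23202; k=4: 5733+180+79·3·30=13023; k=5: 3858+0+79·2·30=8598 → min 8598.
Optimal order: ((A_1 · (A_2 · (A_3 · (A_4 · A_5)))) · A_6) with cost 8598.

8598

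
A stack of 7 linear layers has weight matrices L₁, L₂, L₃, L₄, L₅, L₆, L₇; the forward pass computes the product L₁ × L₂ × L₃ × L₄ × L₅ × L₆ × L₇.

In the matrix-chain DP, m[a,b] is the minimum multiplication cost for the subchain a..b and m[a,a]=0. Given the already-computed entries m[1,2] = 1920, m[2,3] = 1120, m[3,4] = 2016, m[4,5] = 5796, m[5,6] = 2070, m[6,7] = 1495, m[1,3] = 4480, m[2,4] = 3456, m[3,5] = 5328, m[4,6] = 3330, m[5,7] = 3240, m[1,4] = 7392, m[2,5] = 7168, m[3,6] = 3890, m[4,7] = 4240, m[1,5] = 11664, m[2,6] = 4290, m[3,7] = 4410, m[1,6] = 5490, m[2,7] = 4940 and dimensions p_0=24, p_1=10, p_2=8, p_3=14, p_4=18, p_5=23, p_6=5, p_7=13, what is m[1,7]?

7050

m[1,7] = min over k∈[1,6] of m[1,k]+m[k+1,7]+p_{0}·p_k·p_{7}.
k=1: 0 + 4940 + 24·10·13 = 8060; k=2: 1920 + 4410 + 24·8·13 = 8826; k=3: 4480 + 4240 + 24·14·13 = 13088; k=4: 7392 + 3240 + 24·18·13 = 16248; k=5: 11664 + 1495 + 24·23·13 = 20335; k=6: 5490 + 0 + 24·5·13 = 7050.
Minimum: 7050 at k=6.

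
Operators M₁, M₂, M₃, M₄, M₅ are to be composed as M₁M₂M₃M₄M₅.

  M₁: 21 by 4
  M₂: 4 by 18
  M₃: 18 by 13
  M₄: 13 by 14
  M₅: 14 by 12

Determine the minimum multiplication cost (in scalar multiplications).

3344

Adjacent pairs: M₁M₂ = 21·4·18 = 1512; M₂M₃ = 4·18·13 = 936; M₃M₄ = 18·13·14 = 3276; M₄M₅ = 13·14·12 = 2184.
Length 3: M₁..M₃: k=1: 0+936+21·4·13=2028; k=2: 1512+0+21·18·13=6426 → min 2028 | M₂..M₄: k=2: 0+3276+4·18·14=4284; k=3: 936+0+4·13·14=1664 → min 1664 | M₃..M₅: k=3: 0+2184+18·13·12=4992; k=4: 3276+0+18·14·12=6300 → min 4992.
Length 4: M₁..M₄: k=1: 0+1664+21·4·14=2840; k=2: 1512+3276+21·18·14=10080; k=3: 2028+0+21·13·14=5850 → min 2840 | M₂..M₅: k=2: 0+4992+4·18·12=5856; k=3: 936+2184+4·13·12=3744; k=4: 1664+0+4·14·12=2336 → min 2336.
Length 5: M₁..M₅: k=1: 0+2336+21·4·12=3344; k=2: 1512+4992+21·18·12=11040; k=3: 2028+2184+21·13·12=7488; k=4: 2840+0+21·14·12=6368 → min 3344.
Optimal order: (M₁(((M₂M₃)M₄)M₅)) with cost 3344.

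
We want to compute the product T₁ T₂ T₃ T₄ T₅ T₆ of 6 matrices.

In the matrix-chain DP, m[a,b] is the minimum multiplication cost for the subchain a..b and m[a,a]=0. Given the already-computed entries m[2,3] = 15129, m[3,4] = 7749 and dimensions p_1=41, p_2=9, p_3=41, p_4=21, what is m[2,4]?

15498

m[2,4] = min over k∈[2,3] of m[2,k]+m[k+1,4]+p_{1}·p_k·p_{4}.
k=2: 0 + 7749 + 41·9·21 = 15498; k=3: 15129 + 0 + 41·41·21 = 50430.
Minimum: 15498 at k=2.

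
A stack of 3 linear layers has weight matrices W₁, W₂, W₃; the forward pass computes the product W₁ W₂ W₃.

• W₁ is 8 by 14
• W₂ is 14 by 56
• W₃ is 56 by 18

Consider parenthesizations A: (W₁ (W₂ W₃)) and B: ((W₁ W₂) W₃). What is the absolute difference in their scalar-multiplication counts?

1792

Order A = (W₁ (W₂ W₃)): (W₂ W₃): 14×56 by 56×18 → 14×18, cost 14·56·18 = 14112; (W₁ (W₂ W₃)): 8×14 by 14×18 → 8×18, cost 8·14·18 = 2016; cumulative 16128. Total 16128.
Order B = ((W₁ W₂) W₃): (W₁ W₂): 8×14 by 14×56 → 8×56, cost 8·14·56 = 6272; ((W₁ W₂) W₃): 8×56 by 56×18 → 8×18, cost 8·56·18 = 8064; cumulative 14336. Total 14336.
Difference: |16128 − 14336| = 1792.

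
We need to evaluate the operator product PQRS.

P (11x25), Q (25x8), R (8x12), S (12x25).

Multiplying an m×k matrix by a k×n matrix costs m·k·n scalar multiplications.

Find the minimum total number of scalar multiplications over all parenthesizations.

Adjacent pairs: PQ = 11·25·8 = 2200; QR = 25·8·12 = 2400; RS = 8·12·25 = 2400.
Length 3: P..R: k=1: 0+2400+11·25·12=5700; k=2: 2200+0+11·8·12=3256 → min 3256 | Q..S: k=2: 0+2400+25·8·25=7400; k=3: 2400+0+25·12·25=9900 → min 7400.
Length 4: P..S: k=1: 0+7400+11·25·25=14275; k=2: 2200+2400+11·8·25=6800; k=3: 3256+0+11·12·25=6556 → min 6556.
Optimal order: (((PQ)R)S) with cost 6556.

6556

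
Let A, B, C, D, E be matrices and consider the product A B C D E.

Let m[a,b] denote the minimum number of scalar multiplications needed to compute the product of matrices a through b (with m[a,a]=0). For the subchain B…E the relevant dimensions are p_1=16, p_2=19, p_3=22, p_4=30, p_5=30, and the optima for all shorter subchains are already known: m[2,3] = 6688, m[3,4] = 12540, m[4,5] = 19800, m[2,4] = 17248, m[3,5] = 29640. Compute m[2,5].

31648

m[2,5] = min over k∈[2,4] of m[2,k]+m[k+1,5]+p_{1}·p_k·p_{5}.
k=2: 0 + 29640 + 16·19·30 = 38760; k=3: 6688 + 19800 + 16·22·30 = 37048; k=4: 17248 + 0 + 16·30·30 = 31648.
Minimum: 31648 at k=4.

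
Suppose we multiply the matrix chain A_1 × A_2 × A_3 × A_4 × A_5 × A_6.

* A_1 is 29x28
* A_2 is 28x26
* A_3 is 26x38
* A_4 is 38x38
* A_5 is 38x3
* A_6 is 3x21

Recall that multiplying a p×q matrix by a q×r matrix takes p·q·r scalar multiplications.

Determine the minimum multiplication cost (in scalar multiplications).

Adjacent pairs: A_1A_2 = 29·28·26 = 21112; A_2A_3 = 28·26·38 = 27664; A_3A_4 = 26·38·38 = 37544; A_4A_5 = 38·38·3 = 4332; A_5A_6 = 38·3·21 = 2394.
Length 3: A_1..A_3: k=1: 0+27664+29·28·38=58520; k=2: 21112+0+29·26·38=49764 → min 49764 | A_2..A_4: k=2: 0+37544+28·26·38=65208; k=3: 27664+0+28·38·38=68096 → min 65208 | A_3..A_5: k=3: 0+4332+26·38·3=7296; k=4: 37544+0+26·38·3=40508 → min 7296 | A_4..A_6: k=4: 0+2394+38·38·21=32718; k=5: 4332+0+38·3·21=6726 → min 6726.
Length 4: A_1..A_4: k=1: 0+65208+29·28·38=96064; k=2: 21112+37544+29·26·38=87308; k=3: 49764+0+29·38·38=91640 → min 87308 | A_2..A_5: k=2: 0+7296+28·26·3=9480; k=3: 27664+4332+28·38·3=35188; k=4: 65208+0+28·38·3=68400 → min 9480 | A_3..A_6: k=3: 0+6726+26·38·21=27474; k=4: 37544+2394+26·38·21=60686; k=5: 7296+0+26·3·21=8934 → min 8934.
Length 5: A_1..A_5: k=1: 0+9480+29·28·3=11916; k=2: 21112+7296+29·26·3=30670; k=3: 49764+4332+29·38·3=57402; k=4: 87308+0+29·38·3=90614 → min 11916 | A_2..A_6: k=2: 0+8934+28·26·21=24222; k=3: 27664+6726+28·38·21=56734; k=4: 65208+2394+28·38·21=89946; k=5: 9480+0+28·3·21=11244 → min 11244.
Length 6: A_1..A_6: k=1: 0+11244+29·28·21=28296; k=2: 21112+8934+29·26·21=45880; k=3: 49764+6726+29·38·21=79632; k=4: 87308+2394+29·38·21=112844; k=5: 11916+0+29·3·21=13743 → min 13743.
Optimal order: ((A_1 × (A_2 × (A_3 × (A_4 × A_5)))) × A_6) with cost 13743.

13743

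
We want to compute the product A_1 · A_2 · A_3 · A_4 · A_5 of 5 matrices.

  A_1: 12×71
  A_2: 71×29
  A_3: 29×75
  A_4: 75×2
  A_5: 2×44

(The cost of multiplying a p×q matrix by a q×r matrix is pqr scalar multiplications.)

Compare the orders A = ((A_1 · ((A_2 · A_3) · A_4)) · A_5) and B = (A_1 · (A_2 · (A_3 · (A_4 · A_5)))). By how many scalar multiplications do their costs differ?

62549

Order A = ((A_1 · ((A_2 · A_3) · A_4)) · A_5): (A_2 · A_3): 71×29 by 29×75 → 71×75, cost 71·29·75 = 154425; ((A_2 · A_3) · A_4): 71×75 by 75×2 → 71×2, cost 71·75·2 = 10650; cumulative 165075; (A_1 · ((A_2 · A_3) · A_4)): 12×71 by 71×2 → 12×2, cost 12·71·2 = 1704; cumulative 166779; ((A_1 · ((A_2 · A_3) · A_4)) · A_5): 12×2 by 2×44 → 12×44, cost 12·2·44 = 1056; cumulative 167835. Total 167835.
Order B = (A_1 · (A_2 · (A_3 · (A_4 · A_5)))): (A_4 · A_5): 75×2 by 2×44 → 75×44, cost 75·2·44 = 6600; (A_3 · (A_4 · A_5)): 29×75 by 75×44 → 29×44, cost 29·75·44 = 95700; cumulative 102300; (A_2 · (A_3 · (A_4 · A_5))): 71×29 by 29×44 → 71×44, cost 71·29·44 = 90596; cumulative 192896; (A_1 · (A_2 · (A_3 · (A_4 · A_5)))): 12×71 by 71×44 → 12×44, cost 12·71·44 = 37488; cumulative 230384. Total 230384.
Difference: |167835 − 230384| = 62549.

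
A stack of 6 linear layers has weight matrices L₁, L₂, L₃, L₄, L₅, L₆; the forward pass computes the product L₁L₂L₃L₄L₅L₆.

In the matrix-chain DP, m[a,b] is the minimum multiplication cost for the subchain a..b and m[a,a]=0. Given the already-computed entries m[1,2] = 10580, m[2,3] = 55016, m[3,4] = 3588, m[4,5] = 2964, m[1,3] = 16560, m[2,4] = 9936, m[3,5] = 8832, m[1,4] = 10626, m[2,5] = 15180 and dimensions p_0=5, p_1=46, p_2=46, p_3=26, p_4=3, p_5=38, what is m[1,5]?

m[1,5] = min over k∈[1,4] of m[1,k]+m[k+1,5]+p_{0}·p_k·p_{5}.
k=1: 0 + 15180 + 5·46·38 = 23920; k=2: 10580 + 8832 + 5·46·38 = 28152; k=3: 16560 + 2964 + 5·26·38 = 24464; k=4: 10626 + 0 + 5·3·38 = 11196.
Minimum: 11196 at k=4.

11196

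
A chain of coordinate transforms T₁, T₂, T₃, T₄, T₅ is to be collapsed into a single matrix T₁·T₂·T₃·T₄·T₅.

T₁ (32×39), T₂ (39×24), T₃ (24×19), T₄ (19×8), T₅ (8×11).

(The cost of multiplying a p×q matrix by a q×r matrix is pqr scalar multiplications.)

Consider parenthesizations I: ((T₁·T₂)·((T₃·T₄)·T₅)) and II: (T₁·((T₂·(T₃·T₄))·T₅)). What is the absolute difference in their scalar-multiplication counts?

15864

Order I = ((T₁·T₂)·((T₃·T₄)·T₅)): (T₁·T₂): 32×39 by 39×24 → 32×24, cost 32·39·24 = 29952; (T₃·T₄): 24×19 by 19×8 → 24×8, cost 24·19·8 = 3648; ((T₃·T₄)·T₅): 24×8 by 8×11 → 24×11, cost 24·8·11 = 2112; cumulative 5760; ((T₁·T₂)·((T₃·T₄)·T₅)): 32×24 by 24×11 → 32×11, cost 32·24·11 = 8448; cumulative 44160. Total 44160.
Order II = (T₁·((T₂·(T₃·T₄))·T₅)): (T₃·T₄): 24×19 by 19×8 → 24×8, cost 24·19·8 = 3648; (T₂·(T₃·T₄)): 39×24 by 24×8 → 39×8, cost 39·24·8 = 7488; cumulative 11136; ((T₂·(T₃·T₄))·T₅): 39×8 by 8×11 → 39×11, cost 39·8·11 = 3432; cumulative 14568; (T₁·((T₂·(T₃·T₄))·T₅)): 32×39 by 39×11 → 32×11, cost 32·39·11 = 13728; cumulative 28296. Total 28296.
Difference: |44160 − 28296| = 15864.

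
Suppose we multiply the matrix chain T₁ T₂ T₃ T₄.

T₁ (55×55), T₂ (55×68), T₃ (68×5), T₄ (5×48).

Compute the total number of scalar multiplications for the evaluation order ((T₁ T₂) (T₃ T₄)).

(T₁ T₂): 55×55 by 55×68 → 55×68, cost 55·55·68 = 205700
(T₃ T₄): 68×5 by 5×48 → 68×48, cost 68·5·48 = 16320
((T₁ T₂) (T₃ T₄)): 55×68 by 68×48 → 55×48, cost 55·68·48 = 179520; cumulative 401540
Total: 401540 scalar multiplications.

401540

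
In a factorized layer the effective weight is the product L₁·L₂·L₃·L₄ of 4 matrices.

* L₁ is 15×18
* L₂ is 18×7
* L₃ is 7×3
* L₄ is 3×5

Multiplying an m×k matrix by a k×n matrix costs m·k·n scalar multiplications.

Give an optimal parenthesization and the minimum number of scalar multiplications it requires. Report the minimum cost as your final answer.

Adjacent pairs: L₁L₂ = 15·18·7 = 1890; L₂L₃ = 18·7·3 = 378; L₃L₄ = 7·3·5 = 105.
Length 3: L₁..L₃: k=1: 0+378+15·18·3=1188; k=2: 1890+0+15·7·3=2205 → min 1188 | L₂..L₄: k=2: 0+105+18·7·5=735; k=3: 378+0+18·3·5=648 → min 648.
Length 4: L₁..L₄: k=1: 0+648+15·18·5=1998; k=2: 1890+105+15·7·5=2520; k=3: 1188+0+15·3·5=1413 → min 1413.
Optimal parenthesization: ((L₁·(L₂·L₃))·L₄) with cost 1413.

1413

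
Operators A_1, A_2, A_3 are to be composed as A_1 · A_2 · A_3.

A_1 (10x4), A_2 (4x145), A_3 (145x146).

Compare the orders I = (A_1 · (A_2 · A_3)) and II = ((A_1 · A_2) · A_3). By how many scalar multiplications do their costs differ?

126980

Order I = (A_1 · (A_2 · A_3)): (A_2 · A_3): 4×145 by 145×146 → 4×146, cost 4·145·146 = 84680; (A_1 · (A_2 · A_3)): 10×4 by 4×146 → 10×146, cost 10·4·146 = 5840; cumulative 90520. Total 90520.
Order II = ((A_1 · A_2) · A_3): (A_1 · A_2): 10×4 by 4×145 → 10×145, cost 10·4·145 = 5800; ((A_1 · A_2) · A_3): 10×145 by 145×146 → 10×146, cost 10·145·146 = 211700; cumulative 217500. Total 217500.
Difference: |90520 − 217500| = 126980.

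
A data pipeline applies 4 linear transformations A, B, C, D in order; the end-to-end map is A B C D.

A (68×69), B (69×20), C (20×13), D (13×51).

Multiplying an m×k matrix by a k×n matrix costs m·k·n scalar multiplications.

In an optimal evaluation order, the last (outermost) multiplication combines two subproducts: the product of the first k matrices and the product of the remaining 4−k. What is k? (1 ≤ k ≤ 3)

Adjacent pairs: AB = 68·69·20 = 93840; BC = 69·20·13 = 17940; CD = 20·13·51 = 13260.
Length 3: A..C: k=1: 0+17940+68·69·13=78936; k=2: 93840+0+68·20·13=111520 → min 78936 | B..D: k=2: 0+13260+69·20·51=83640; k=3: 17940+0+69·13·51=63687 → min 63687.
Top-level splits: k=1: (A..A)·(B..D) → 0+63687+68·69·51 = 302979; k=2: (A..B)·(C..D) → 93840+13260+68·20·51 = 176460; k=3: (A..C)·(D..D) → 78936+0+68·13·51 = 124020.
Best split is after C, i.e. k = 3.

3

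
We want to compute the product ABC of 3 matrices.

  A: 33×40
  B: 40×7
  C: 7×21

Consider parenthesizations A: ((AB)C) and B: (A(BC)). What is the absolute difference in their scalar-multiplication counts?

19509

Order A = ((AB)C): (AB): 33×40 by 40×7 → 33×7, cost 33·40·7 = 9240; ((AB)C): 33×7 by 7×21 → 33×21, cost 33·7·21 = 4851; cumulative 14091. Total 14091.
Order B = (A(BC)): (BC): 40×7 by 7×21 → 40×21, cost 40·7·21 = 5880; (A(BC)): 33×40 by 40×21 → 33×21, cost 33·40·21 = 27720; cumulative 33600. Total 33600.
Difference: |14091 − 33600| = 19509.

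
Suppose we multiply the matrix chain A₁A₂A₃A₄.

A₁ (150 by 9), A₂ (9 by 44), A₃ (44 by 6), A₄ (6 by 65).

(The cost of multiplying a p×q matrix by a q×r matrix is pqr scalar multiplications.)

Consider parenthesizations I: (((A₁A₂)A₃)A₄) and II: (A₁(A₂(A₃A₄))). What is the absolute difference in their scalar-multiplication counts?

26850

Order I = (((A₁A₂)A₃)A₄): (A₁A₂): 150×9 by 9×44 → 150×44, cost 150·9·44 = 59400; ((A₁A₂)A₃): 150×44 by 44×6 → 150×6, cost 150·44·6 = 39600; cumulative 99000; (((A₁A₂)A₃)A₄): 150×6 by 6×65 → 150×65, cost 150·6·65 = 58500; cumulative 157500. Total 157500.
Order II = (A₁(A₂(A₃A₄))): (A₃A₄): 44×6 by 6×65 → 44×65, cost 44·6·65 = 17160; (A₂(A₃A₄)): 9×44 by 44×65 → 9×65, cost 9·44·65 = 25740; cumulative 42900; (A₁(A₂(A₃A₄))): 150×9 by 9×65 → 150×65, cost 150·9·65 = 87750; cumulative 130650. Total 130650.
Difference: |157500 − 130650| = 26850.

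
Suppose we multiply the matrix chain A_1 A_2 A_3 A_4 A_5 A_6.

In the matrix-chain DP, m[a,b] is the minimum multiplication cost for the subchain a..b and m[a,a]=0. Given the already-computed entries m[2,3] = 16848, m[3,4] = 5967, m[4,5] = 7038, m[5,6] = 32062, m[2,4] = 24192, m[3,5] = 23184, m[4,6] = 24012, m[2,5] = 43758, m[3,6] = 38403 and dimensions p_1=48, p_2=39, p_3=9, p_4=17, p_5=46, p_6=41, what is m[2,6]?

58572

m[2,6] = min over k∈[2,5] of m[2,k]+m[k+1,6]+p_{1}·p_k·p_{6}.
k=2: 0 + 38403 + 48·39·41 = 115155; k=3: 16848 + 24012 + 48·9·41 = 58572; k=4: 24192 + 32062 + 48·17·41 = 89710; k=5: 43758 + 0 + 48·46·41 = 134286.
Minimum: 58572 at k=3.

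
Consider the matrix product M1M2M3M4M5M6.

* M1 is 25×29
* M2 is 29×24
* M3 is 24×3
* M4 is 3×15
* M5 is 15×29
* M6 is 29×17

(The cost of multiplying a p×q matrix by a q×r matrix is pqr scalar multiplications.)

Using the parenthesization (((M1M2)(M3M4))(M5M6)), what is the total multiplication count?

41250

(M1M2): 25×29 by 29×24 → 25×24, cost 25·29·24 = 17400
(M3M4): 24×3 by 3×15 → 24×15, cost 24·3·15 = 1080
((M1M2)(M3M4)): 25×24 by 24×15 → 25×15, cost 25·24·15 = 9000; cumulative 27480
(M5M6): 15×29 by 29×17 → 15×17, cost 15·29·17 = 7395
(((M1M2)(M3M4))(M5M6)): 25×15 by 15×17 → 25×17, cost 25·15·17 = 6375; cumulative 41250
Total: 41250 scalar multiplications.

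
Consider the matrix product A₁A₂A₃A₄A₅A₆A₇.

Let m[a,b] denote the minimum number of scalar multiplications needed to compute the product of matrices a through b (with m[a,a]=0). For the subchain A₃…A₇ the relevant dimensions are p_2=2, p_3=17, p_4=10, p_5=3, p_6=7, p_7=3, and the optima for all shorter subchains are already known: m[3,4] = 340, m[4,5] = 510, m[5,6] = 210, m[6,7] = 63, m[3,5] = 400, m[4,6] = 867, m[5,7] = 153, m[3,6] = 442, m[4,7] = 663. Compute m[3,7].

m[3,7] = min over k∈[3,6] of m[3,k]+m[k+1,7]+p_{2}·p_k·p_{7}.
k=3: 0 + 663 + 2·17·3 = 765; k=4: 340 + 153 + 2·10·3 = 553; k=5: 400 + 63 + 2·3·3 = 481; k=6: 442 + 0 + 2·7·3 = 484.
Minimum: 481 at k=5.

481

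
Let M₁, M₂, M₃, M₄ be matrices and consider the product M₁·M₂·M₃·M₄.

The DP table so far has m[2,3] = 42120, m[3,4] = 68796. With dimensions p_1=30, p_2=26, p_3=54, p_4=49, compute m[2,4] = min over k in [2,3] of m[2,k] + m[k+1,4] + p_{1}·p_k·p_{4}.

m[2,4] = min over k∈[2,3] of m[2,k]+m[k+1,4]+p_{1}·p_k·p_{4}.
k=2: 0 + 68796 + 30·26·49 = 107016; k=3: 42120 + 0 + 30·54·49 = 121500.
Minimum: 107016 at k=2.

107016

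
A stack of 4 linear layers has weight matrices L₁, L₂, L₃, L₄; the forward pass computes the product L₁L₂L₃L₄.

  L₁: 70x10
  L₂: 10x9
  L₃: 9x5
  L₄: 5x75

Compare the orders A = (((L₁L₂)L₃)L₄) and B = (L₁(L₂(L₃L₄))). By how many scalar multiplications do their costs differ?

26925

Order A = (((L₁L₂)L₃)L₄): (L₁L₂): 70×10 by 10×9 → 70×9, cost 70·10·9 = 6300; ((L₁L₂)L₃): 70×9 by 9×5 → 70×5, cost 70·9·5 = 3150; cumulative 9450; (((L₁L₂)L₃)L₄): 70×5 by 5×75 → 70×75, cost 70·5·75 = 26250; cumulative 35700. Total 35700.
Order B = (L₁(L₂(L₃L₄))): (L₃L₄): 9×5 by 5×75 → 9×75, cost 9·5·75 = 3375; (L₂(L₃L₄)): 10×9 by 9×75 → 10×75, cost 10·9·75 = 6750; cumulative 10125; (L₁(L₂(L₃L₄))): 70×10 by 10×75 → 70×75, cost 70·10·75 = 52500; cumulative 62625. Total 62625.
Difference: |35700 − 62625| = 26925.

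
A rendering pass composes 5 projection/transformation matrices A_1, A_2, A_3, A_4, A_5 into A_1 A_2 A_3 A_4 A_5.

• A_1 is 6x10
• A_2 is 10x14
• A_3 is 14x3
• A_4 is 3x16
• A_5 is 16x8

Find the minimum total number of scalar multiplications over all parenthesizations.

Adjacent pairs: A_1A_2 = 6·10·14 = 840; A_2A_3 = 10·14·3 = 420; A_3A_4 = 14·3·16 = 672; A_4A_5 = 3·16·8 = 384.
Length 3: A_1..A_3: k=1: 0+420+6·10·3=600; k=2: 840+0+6·14·3=1092 → min 600 | A_2..A_4: k=2: 0+672+10·14·16=2912; k=3: 420+0+10·3·16=900 → min 900 | A_3..A_5: k=3: 0+384+14·3·8=720; k=4: 672+0+14·16·8=2464 → min 720.
Length 4: A_1..A_4: k=1: 0+900+6·10·16=1860; k=2: 840+672+6·14·16=2856; k=3: 600+0+6·3·16=888 → min 888 | A_2..A_5: k=2: 0+720+10·14·8=1840; k=3: 420+384+10·3·8=1044; k=4: 900+0+10·16·8=2180 → min 1044.
Length 5: A_1..A_5: k=1: 0+1044+6·10·8=1524; k=2: 840+720+6·14·8=2232; k=3: 600+384+6·3·8=1128; k=4: 888+0+6·16·8=1656 → min 1128.
Optimal order: ((A_1 (A_2 A_3)) (A_4 A_5)) with cost 1128.

1128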